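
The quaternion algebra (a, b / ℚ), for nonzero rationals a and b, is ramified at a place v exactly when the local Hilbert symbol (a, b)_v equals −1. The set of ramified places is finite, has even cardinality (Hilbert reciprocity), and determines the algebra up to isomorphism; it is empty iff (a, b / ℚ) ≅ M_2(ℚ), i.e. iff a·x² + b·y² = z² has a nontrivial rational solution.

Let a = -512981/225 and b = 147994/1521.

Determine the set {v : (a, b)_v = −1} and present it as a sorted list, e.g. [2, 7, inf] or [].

(a, b) ≡ (-29, 154) mod (ℚ^×)²; places V = {2, 3, 5, 7, 11, 13, 19, 29, 31, ∞}.
(a,b)_7: α=2, u≡3; β=1, v≡1 (mod 7); (3|7)=-1, (1|7)=+1; sign (−1)^0·-1^1·+1^2 = -1.
(a,b)_13: α=0, u≡3; β=-2, v≡6 (mod 13); (3|13)=+1, (6|13)=-1; sign (−1)^0·+1^-2·-1^0 = +1.
(a,b)_2: α=0, β=1; u≡3, v≡5 (mod 8); ε(u)ε(v)=1·0, αω(v)=0·1, βω(u)=1·1; sum ≡ 1  ⇒  -1.
(a,b)_19: α=2, u≡5; β=0, v≡3 (mod 19); (5|19)=+1, (3|19)=-1; sign (−1)^0·+1^0·-1^2 = +1.
(a,b)_11: α=0, u≡3; β=1, v≡4 (mod 11); (3|11)=+1, (4|11)=+1; sign (−1)^0·+1^1·+1^0 = +1.
(a,b)_3: α=-2, u≡1; β=-2, v≡1 (mod 3); (1|3)=+1, (1|3)=+1; sign (−1)^0·+1^-2·+1^-2 = +1.
(a,b)_∞: sgn(-29)=−, sgn(154)=+, so +1.
(a,b)_31: α=0, u≡28; β=2, v≡15 (mod 31); (28|31)=+1, (15|31)=-1; sign (−1)^0·+1^2·-1^0 = +1.
(a,b)_5: α=-2, u≡1; β=0, v≡4 (mod 5); (1|5)=+1, (4|5)=+1; sign (−1)^0·+1^0·+1^-2 = +1.
(a,b)_29: α=1, u≡4; β=0, v≡5 (mod 29); (4|29)=+1, (5|29)=+1; sign (−1)^0·+1^0·+1^1 = +1.
|Ram(-29, 154)| = 2, even; anisotropic at {2, 7}.

[2, 7]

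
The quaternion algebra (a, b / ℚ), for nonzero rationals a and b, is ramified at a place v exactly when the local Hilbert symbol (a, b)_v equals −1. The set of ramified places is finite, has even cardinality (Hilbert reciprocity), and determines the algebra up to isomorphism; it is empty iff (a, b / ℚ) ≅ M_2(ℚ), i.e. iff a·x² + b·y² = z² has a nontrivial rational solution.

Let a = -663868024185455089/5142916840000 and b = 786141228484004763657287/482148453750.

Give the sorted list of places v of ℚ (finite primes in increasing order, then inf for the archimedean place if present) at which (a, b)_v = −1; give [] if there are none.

Mod squares: a ≡ -1, b ≡ 858. Check v ∈ {∞, 2, 3, 5, 7, 11, 13, 17, 23, 29, 31}.
v=17: a=17^-2·(≡8), b=17^-2·(≡1) mod 17; (8|17)=+1, (1|17)=+1; (−1)^{-2·-2·8}·(+1)^-2·(+1)^-2 = +1.
v=23: a=23^-2·(≡15), b=23^-2·(≡5) mod 23; (15|23)=-1, (5|23)=-1; (−1)^{-2·-2·11}·(-1)^-2·(-1)^-2 = +1.
v=5: a=5^-4·(≡4), b=5^-4·(≡2) mod 5; (4|5)=+1, (2|5)=-1; (−1)^{-4·-4·2}·(+1)^-4·(-1)^-4 = +1.
v=31: a=31^4·(≡17), b=31^4·(≡24) mod 31; (17|31)=-1, (24|31)=-1; (−1)^{4·4·15}·(-1)^4·(-1)^4 = +1.
v=7: a=7^4·(≡5), b=7^6·(≡1) mod 7; (5|7)=-1, (1|7)=+1; (−1)^{4·6·3}·(-1)^6·(+1)^4 = +1.
v=29: a=29^-2·(≡23), b=29^-2·(≡11) mod 29; (23|29)=+1, (11|29)=-1; (−1)^{-2·-2·14}·(+1)^-2·(-1)^-2 = +1.
v=13: a=13^2·(≡12), b=13^5·(≡12) mod 13; (12|13)=+1, (12|13)=+1; (−1)^{2·5·6}·(+1)^5·(+1)^2 = +1.
v=∞: -1 < 0 and 858 > 0  ⇒  (a,b)_∞ = +1.
v=11: a=11^6·(≡10), b=11^7·(≡5) mod 11; (10|11)=-1, (5|11)=+1; (−1)^{6·7·5}·(-1)^7·(+1)^6 = -1.
v=3: a=3^0·(≡2), b=3^-1·(≡1) mod 3; (2|3)=-1, (1|3)=+1; (−1)^{0·-1·1}·(-1)^-1·(+1)^0 = -1.
v=2: v_2(a)=-6, v_2(b)=-1; units ≡ 7, 5 (mod 8); ε·ε+αω+βω = 1·0+-6·1+-1·0 ≡ 0  ⇒  (a,b)_2 = +1.
|Ram(-1, 858)| = 2, even; anisotropic at {3, 11}.

[3, 11]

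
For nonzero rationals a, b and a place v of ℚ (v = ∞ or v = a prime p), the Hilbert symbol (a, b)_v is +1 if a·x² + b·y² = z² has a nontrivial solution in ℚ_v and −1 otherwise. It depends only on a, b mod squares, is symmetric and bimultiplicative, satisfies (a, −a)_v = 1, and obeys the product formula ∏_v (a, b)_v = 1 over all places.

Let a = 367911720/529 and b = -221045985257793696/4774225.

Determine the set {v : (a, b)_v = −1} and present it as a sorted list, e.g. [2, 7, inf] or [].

[11, 13]

(a, b) ≡ (126170, -26) mod (ℚ^×)²; places V = {2, 3, 5, 7, 11, 13, 19, 23, 29, 31, 37, ∞}.
(a,b)_19: α=0, u≡8; β=-2, v≡18 (mod 19); (8|19)=-1, (18|19)=-1; sign (−1)^0·-1^-2·-1^0 = +1.
(a,b)_11: α=1, u≡8; β=2, v≡8 (mod 11); (8|11)=-1, (8|11)=-1; sign (−1)^0·-1^2·-1^1 = -1.
(a,b)_5: α=1, u≡1; β=-2, v≡1 (mod 5); (1|5)=+1, (1|5)=+1; sign (−1)^0·+1^-2·+1^1 = +1.
(a,b)_37: α=1, u≡13; β=2, v≡7 (mod 37); (13|37)=-1, (7|37)=+1; sign (−1)^0·-1^2·+1^1 = +1.
(a,b)_7: α=0, u≡2; β=2, v≡4 (mod 7); (2|7)=+1, (4|7)=+1; sign (−1)^0·+1^2·+1^0 = +1.
(a,b)_29: α=0, u≡25; β=2, v≡19 (mod 29); (25|29)=+1, (19|29)=-1; sign (−1)^0·+1^2·-1^0 = +1.
(a,b)_23: α=-2, u≡17; β=-2, v≡19 (mod 23); (17|23)=-1, (19|23)=-1; sign (−1)^0·-1^-2·-1^-2 = +1.
(a,b)_∞: sgn(126170)=+, sgn(-26)=−, so +1.
(a,b)_31: α=1, u≡9; β=2, v≡20 (mod 31); (9|31)=+1, (20|31)=+1; sign (−1)^0·+1^2·+1^1 = +1.
(a,b)_2: α=3, β=5; u≡5, v≡3 (mod 8); ε(u)ε(v)=0·1, αω(v)=3·1, βω(u)=5·1; sum ≡ 0  ⇒  +1.
(a,b)_3: α=6, u≡2; β=4, v≡1 (mod 3); (2|3)=-1, (1|3)=+1; sign (−1)^0·-1^4·+1^6 = +1.
(a,b)_13: α=0, u≡8; β=1, v≡11 (mod 13); (8|13)=-1, (11|13)=-1; sign (−1)^0·-1^1·-1^0 = -1.
|Ram(126170, -26)| = 2, even; anisotropic at {11, 13}.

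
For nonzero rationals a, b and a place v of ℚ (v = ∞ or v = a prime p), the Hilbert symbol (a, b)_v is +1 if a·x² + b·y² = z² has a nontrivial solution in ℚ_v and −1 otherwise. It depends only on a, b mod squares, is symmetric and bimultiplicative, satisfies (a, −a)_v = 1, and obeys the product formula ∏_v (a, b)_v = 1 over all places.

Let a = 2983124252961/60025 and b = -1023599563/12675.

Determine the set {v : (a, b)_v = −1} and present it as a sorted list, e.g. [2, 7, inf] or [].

[3, 41]

(a, b) ≡ (41, -129) mod (ℚ^×)²; places V = {2, 3, 5, 7, 13, 17, 41, 43, ∞}.
(a,b)_17: α=2, u≡10; β=2, v≡10 (mod 17); (10|17)=-1, (10|17)=-1; sign (−1)^0·-1^2·-1^2 = +1.
(a,b)_2: α=0, β=0; u≡1, v≡7 (mod 8); ε(u)ε(v)=0·1, αω(v)=0·0, βω(u)=0·0; sum ≡ 0  ⇒  +1.
(a,b)_3: α=4, u≡2; β=-1, v≡2 (mod 3); (2|3)=-1, (2|3)=-1; sign (−1)^0·-1^-1·-1^4 = -1.
(a,b)_5: α=-2, u≡1; β=-2, v≡1 (mod 5); (1|5)=+1, (1|5)=+1; sign (−1)^0·+1^-2·+1^-2 = +1.
(a,b)_43: α=2, u≡31; β=1, v≡40 (mod 43); (31|43)=+1, (40|43)=+1; sign (−1)^0·+1^1·+1^2 = +1.
(a,b)_41: α=3, u≡33; β=2, v≡22 (mod 41); (33|41)=+1, (22|41)=-1; sign (−1)^0·+1^2·-1^3 = -1.
(a,b)_7: α=-4, u≡5; β=2, v≡1 (mod 7); (5|7)=-1, (1|7)=+1; sign (−1)^0·-1^2·+1^-4 = +1.
(a,b)_∞: sgn(41)=+, sgn(-129)=−, so +1.
(a,b)_13: α=0, u≡2; β=-2, v≡4 (mod 13); (2|13)=-1, (4|13)=+1; sign (−1)^0·-1^-2·+1^0 = +1.
Ram(41, -129) = {3, 41}; no ℚ_3-point on the conic.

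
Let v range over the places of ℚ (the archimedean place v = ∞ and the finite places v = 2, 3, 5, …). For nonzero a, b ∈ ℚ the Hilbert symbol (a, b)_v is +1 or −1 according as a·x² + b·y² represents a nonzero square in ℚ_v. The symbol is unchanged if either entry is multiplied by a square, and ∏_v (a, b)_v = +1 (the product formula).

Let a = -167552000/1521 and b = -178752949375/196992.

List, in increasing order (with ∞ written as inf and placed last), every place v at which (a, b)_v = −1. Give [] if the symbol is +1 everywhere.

[2, 5, 11, 13, 19, inf]

Mod squares: a ≡ -6545, b ≡ -92378. Check v ∈ {∞, 2, 3, 5, 7, 11, 13, 17, 19}.
v=13: a=13^-2·(≡11), b=13^1·(≡6) mod 13; (11|13)=-1, (6|13)=-1; (−1)^{-2·1·6}·(-1)^1·(-1)^-2 = -1.
v=19: a=19^0·(≡13), b=19^-1·(≡13) mod 19; (13|19)=-1, (13|19)=-1; (−1)^{0·-1·9}·(-1)^-1·(-1)^0 = -1.
v=5: a=5^3·(≡4), b=5^4·(≡3) mod 5; (4|5)=+1, (3|5)=-1; (−1)^{3·4·2}·(+1)^4·(-1)^3 = -1.
v=11: a=11^1·(≡10), b=11^1·(≡2) mod 11; (10|11)=-1, (2|11)=-1; (−1)^{1·1·5}·(-1)^1·(-1)^1 = -1.
v=∞: -6545 < 0 and -92378 < 0  ⇒  (a,b)_∞ = -1.
v=2: v_2(a)=10, v_2(b)=-7; units ≡ 7, 3 (mod 8); ε·ε+αω+βω = 1·1+10·1+-7·0 ≡ 1  ⇒  (a,b)_2 = -1.
v=3: a=3^-2·(≡1), b=3^-4·(≡1) mod 3; (1|3)=+1, (1|3)=+1; (−1)^{-2·-4·1}·(+1)^-4·(+1)^-2 = +1.
v=17: a=17^1·(≡7), b=17^1·(≡5) mod 17; (7|17)=-1, (5|17)=-1; (−1)^{1·1·8}·(-1)^1·(-1)^1 = +1.
v=7: a=7^1·(≡5), b=7^6·(≡2) mod 7; (5|7)=-1, (2|7)=+1; (−1)^{1·6·3}·(-1)^6·(+1)^1 = +1.
Ram(-6545, -92378) = {2, 5, 11, 13, 19, ∞}; no ℚ_2-point on the conic.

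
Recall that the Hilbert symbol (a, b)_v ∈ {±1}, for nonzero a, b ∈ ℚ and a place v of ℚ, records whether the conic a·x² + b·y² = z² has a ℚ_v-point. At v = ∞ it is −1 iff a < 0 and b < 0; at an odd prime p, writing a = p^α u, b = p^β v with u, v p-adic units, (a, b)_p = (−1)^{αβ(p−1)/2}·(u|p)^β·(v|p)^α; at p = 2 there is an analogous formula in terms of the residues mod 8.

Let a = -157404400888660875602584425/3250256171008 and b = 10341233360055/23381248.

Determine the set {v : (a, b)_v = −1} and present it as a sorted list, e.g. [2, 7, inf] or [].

[2, 11, 23, 29, 31, 37]

Mod squares: a ≡ -271469, b ≡ 547010035. Check v ∈ {∞, 2, 3, 5, 7, 11, 13, 19, 23, 29, 31, 37}.
v=3: a=3^22·(≡1), b=3^14·(≡1) mod 3; (1|3)=+1, (1|3)=+1; (−1)^{22·14·1}·(+1)^14·(+1)^22 = +1.
v=5: a=5^2·(≡1), b=5^1·(≡2) mod 5; (1|5)=+1, (2|5)=-1; (−1)^{2·1·2}·(+1)^1·(-1)^2 = +1.
v=19: a=19^0·(≡2), b=19^-2·(≡7) mod 19; (2|19)=-1, (7|19)=+1; (−1)^{0·-2·9}·(-1)^-2·(+1)^0 = +1.
v=∞: -271469 < 0 and 547010035 > 0  ⇒  (a,b)_∞ = +1.
v=29: a=29^3·(≡25), b=29^1·(≡27) mod 29; (25|29)=+1, (27|29)=-1; (−1)^{3·1·14}·(+1)^1·(-1)^3 = -1.
v=2: v_2(a)=-12, v_2(b)=-8; units ≡ 3, 3 (mod 8); ε·ε+αω+βω = 1·1+-12·1+-8·1 ≡ 1  ⇒  (a,b)_2 = -1.
v=31: a=31^2·(≡17), b=31^1·(≡29) mod 31; (17|31)=-1, (29|31)=-1; (−1)^{2·1·15}·(-1)^1·(-1)^2 = -1.
v=13: a=13^2·(≡12), b=13^1·(≡4) mod 13; (12|13)=+1, (4|13)=+1; (−1)^{2·1·6}·(+1)^1·(+1)^2 = +1.
v=11: a=11^-3·(≡5), b=11^-1·(≡3) mod 11; (5|11)=+1, (3|11)=+1; (−1)^{-3·-1·5}·(+1)^-1·(+1)^-3 = -1.
v=37: a=37^3·(≡10), b=37^1·(≡18) mod 37; (10|37)=+1, (18|37)=-1; (−1)^{3·1·18}·(+1)^1·(-1)^3 = -1.
v=7: a=7^-2·(≡3), b=7^0·(≡5) mod 7; (3|7)=-1, (5|7)=-1; (−1)^{-2·0·3}·(-1)^0·(-1)^-2 = +1.
v=23: a=23^-3·(≡19), b=23^-1·(≡11) mod 23; (19|23)=-1, (11|23)=-1; (−1)^{-3·-1·11}·(-1)^-1·(-1)^-3 = -1.
Ram(-271469, 547010035) = {2, 11, 23, 29, 31, 37}; no ℚ_2-point on the conic.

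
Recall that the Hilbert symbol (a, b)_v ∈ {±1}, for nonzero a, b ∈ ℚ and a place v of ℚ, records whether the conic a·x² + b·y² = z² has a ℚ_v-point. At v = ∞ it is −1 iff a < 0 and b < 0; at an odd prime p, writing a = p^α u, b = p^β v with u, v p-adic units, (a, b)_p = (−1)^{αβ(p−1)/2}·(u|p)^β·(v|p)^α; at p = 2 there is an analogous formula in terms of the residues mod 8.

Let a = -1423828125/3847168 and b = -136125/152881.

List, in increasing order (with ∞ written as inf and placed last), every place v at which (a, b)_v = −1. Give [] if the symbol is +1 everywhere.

Mod squares: a ≡ -65, b ≡ -5. Check v ∈ {∞, 2, 3, 5, 11, 13, 17, 23}.
v=5: a=5^9·(≡2), b=5^3·(≡1) mod 5; (2|5)=-1, (1|5)=+1; (−1)^{9·3·2}·(-1)^3·(+1)^9 = -1.
v=2: v_2(a)=-10, v_2(b)=0; units ≡ 7, 3 (mod 8); ε·ε+αω+βω = 1·1+-10·1+0·0 ≡ 1  ⇒  (a,b)_2 = -1.
v=23: a=23^0·(≡2), b=23^-2·(≡8) mod 23; (2|23)=+1, (8|23)=+1; (−1)^{0·-2·11}·(+1)^-2·(+1)^0 = +1.
v=11: a=11^0·(≡1), b=11^2·(≡10) mod 11; (1|11)=+1, (10|11)=-1; (−1)^{0·2·5}·(+1)^2·(-1)^0 = +1.
v=∞: -65 < 0 and -5 < 0  ⇒  (a,b)_∞ = -1.
v=3: a=3^6·(≡1), b=3^2·(≡1) mod 3; (1|3)=+1, (1|3)=+1; (−1)^{6·2·1}·(+1)^2·(+1)^6 = +1.
v=13: a=13^-1·(≡2), b=13^0·(≡11) mod 13; (2|13)=-1, (11|13)=-1; (−1)^{-1·0·6}·(-1)^0·(-1)^-1 = -1.
v=17: a=17^-2·(≡7), b=17^-2·(≡14) mod 17; (7|17)=-1, (14|17)=-1; (−1)^{-2·-2·8}·(-1)^-2·(-1)^-2 = +1.
(-65, -5 / ℚ) ramifies at {2, 5, 13, ∞}: a division algebra.

[2, 5, 13, inf]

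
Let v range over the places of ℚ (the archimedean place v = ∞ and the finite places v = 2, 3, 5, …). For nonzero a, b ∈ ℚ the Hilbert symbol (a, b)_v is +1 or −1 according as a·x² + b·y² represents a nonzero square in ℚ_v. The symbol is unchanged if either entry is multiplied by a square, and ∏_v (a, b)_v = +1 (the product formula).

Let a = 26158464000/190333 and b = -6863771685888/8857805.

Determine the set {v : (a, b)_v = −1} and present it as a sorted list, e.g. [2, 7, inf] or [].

[2, 5]

Mod squares: a ≡ 195, b ≡ -65. Check v ∈ {∞, 2, 3, 5, 11, 13, 29}.
v=∞: 195 > 0 and -65 < 0  ⇒  (a,b)_∞ = +1.
v=5: a=5^3·(≡4), b=5^-1·(≡2) mod 5; (4|5)=+1, (2|5)=-1; (−1)^{3·-1·2}·(+1)^-1·(-1)^3 = -1.
v=3: a=3^5·(≡2), b=3^6·(≡1) mod 3; (2|3)=-1, (1|3)=+1; (−1)^{5·6·1}·(-1)^6·(+1)^5 = +1.
v=29: a=29^2·(≡18), b=29^4·(≡7) mod 29; (18|29)=-1, (7|29)=+1; (−1)^{2·4·14}·(-1)^4·(+1)^2 = +1.
v=2: v_2(a)=10, v_2(b)=10; units ≡ 3, 7 (mod 8); ε·ε+αω+βω = 1·1+10·0+10·1 ≡ 1  ⇒  (a,b)_2 = -1.
v=11: a=11^-4·(≡10), b=11^-6·(≡3) mod 11; (10|11)=-1, (3|11)=+1; (−1)^{-4·-6·5}·(-1)^-6·(+1)^-4 = +1.
v=13: a=13^-1·(≡2), b=13^1·(≡6) mod 13; (2|13)=-1, (6|13)=-1; (−1)^{-1·1·6}·(-1)^1·(-1)^-1 = +1.
|Ram(195, -65)| = 2, even; anisotropic at {2, 5}.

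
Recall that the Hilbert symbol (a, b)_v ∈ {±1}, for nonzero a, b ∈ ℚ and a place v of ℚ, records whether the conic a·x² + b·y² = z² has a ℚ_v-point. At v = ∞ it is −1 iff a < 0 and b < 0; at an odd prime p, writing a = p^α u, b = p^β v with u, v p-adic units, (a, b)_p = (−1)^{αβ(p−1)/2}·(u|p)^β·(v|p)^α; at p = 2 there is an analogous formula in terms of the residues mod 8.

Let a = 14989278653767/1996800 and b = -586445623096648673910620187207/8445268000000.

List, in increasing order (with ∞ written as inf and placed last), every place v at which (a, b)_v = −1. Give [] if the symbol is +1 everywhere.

Mod squares: a ≡ 1301586, b ≡ -5291. Check v ∈ {∞, 2, 3, 5, 11, 13, 17, 31, 37, 41, 43}.
v=41: a=41^3·(≡26), b=41^2·(≡9) mod 41; (26|41)=-1, (9|41)=+1; (−1)^{3·2·20}·(-1)^2·(+1)^3 = +1.
v=43: a=43^2·(≡27), b=43^6·(≡24) mod 43; (27|43)=-1, (24|43)=+1; (−1)^{2·6·21}·(-1)^6·(+1)^2 = +1.
v=2: v_2(a)=-11, v_2(b)=-8; units ≡ 1, 5 (mod 8); ε·ε+αω+βω = 0·0+-11·1+-8·0 ≡ 1  ⇒  (a,b)_2 = -1.
v=13: a=13^-1·(≡3), b=13^-3·(≡9) mod 13; (3|13)=+1, (9|13)=+1; (−1)^{-1·-3·6}·(+1)^-3·(+1)^-1 = +1.
v=11: a=11^1·(≡2), b=11^5·(≡3) mod 11; (2|11)=-1, (3|11)=+1; (−1)^{1·5·5}·(-1)^5·(+1)^1 = +1.
v=3: a=3^-1·(≡2), b=3^4·(≡1) mod 3; (2|3)=-1, (1|3)=+1; (−1)^{-1·4·1}·(-1)^4·(+1)^-1 = +1.
v=17: a=17^2·(≡13), b=17^4·(≡16) mod 17; (13|17)=+1, (16|17)=+1; (−1)^{2·4·8}·(+1)^4·(+1)^2 = +1.
v=37: a=37^1·(≡25), b=37^3·(≡18) mod 37; (25|37)=+1, (18|37)=-1; (−1)^{1·3·18}·(+1)^3·(-1)^1 = -1.
v=31: a=31^0·(≡16), b=31^-2·(≡19) mod 31; (16|31)=+1, (19|31)=+1; (−1)^{0·-2·15}·(+1)^-2·(+1)^0 = +1.
v=∞: 1301586 > 0 and -5291 < 0  ⇒  (a,b)_∞ = +1.
v=5: a=5^-2·(≡1), b=5^-6·(≡4) mod 5; (1|5)=+1, (4|5)=+1; (−1)^{-2·-6·2}·(+1)^-6·(+1)^-2 = +1.
(1301586, -5291 / ℚ) ramifies at {2, 37}: a division algebra.

[2, 37]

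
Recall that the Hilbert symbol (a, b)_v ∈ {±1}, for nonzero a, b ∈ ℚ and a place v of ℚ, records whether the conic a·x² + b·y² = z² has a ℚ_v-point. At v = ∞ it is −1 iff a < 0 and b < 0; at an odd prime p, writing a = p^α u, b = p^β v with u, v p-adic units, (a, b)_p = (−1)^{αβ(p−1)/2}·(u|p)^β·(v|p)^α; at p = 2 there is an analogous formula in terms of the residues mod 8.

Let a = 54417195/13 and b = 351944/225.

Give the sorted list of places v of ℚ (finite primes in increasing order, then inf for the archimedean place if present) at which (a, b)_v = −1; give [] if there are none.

(a, b) ≡ (1604135, 87986) mod (ℚ^×)²; places V = {2, 3, 5, 7, 13, 23, 29, 37, 41, ∞}.
(a,b)_2: α=0, β=3; u≡7, v≡1 (mod 8); ε(u)ε(v)=1·0, αω(v)=0·0, βω(u)=3·0; sum ≡ 0  ⇒  +1.
(a,b)_37: α=1, u≡33; β=1, v≡1 (mod 37); (33|37)=+1, (1|37)=+1; sign (−1)^0·+1^1·+1^1 = +1.
(a,b)_23: α=1, u≡16; β=0, v≡5 (mod 23); (16|23)=+1, (5|23)=-1; sign (−1)^0·+1^0·-1^1 = -1.
(a,b)_13: α=-1, u≡1; β=0, v≡2 (mod 13); (1|13)=+1, (2|13)=-1; sign (−1)^0·+1^0·-1^-1 = -1.
(a,b)_29: α=1, u≡3; β=1, v≡27 (mod 29); (3|29)=-1, (27|29)=-1; sign (−1)^0·-1^1·-1^1 = +1.
(a,b)_41: α=0, u≡21; β=1, v≡11 (mod 41); (21|41)=+1, (11|41)=-1; sign (−1)^0·+1^1·-1^0 = +1.
(a,b)_3: α=2, u≡2; β=-2, v≡2 (mod 3); (2|3)=-1, (2|3)=-1; sign (−1)^0·-1^-2·-1^2 = +1.
(a,b)_7: α=2, u≡2; β=0, v≡5 (mod 7); (2|7)=+1, (5|7)=-1; sign (−1)^0·+1^0·-1^2 = +1.
(a,b)_5: α=1, u≡3; β=-2, v≡1 (mod 5); (3|5)=-1, (1|5)=+1; sign (−1)^0·-1^-2·+1^1 = +1.
(a,b)_∞: sgn(1604135)=+, sgn(87986)=+, so +1.
(1604135, 87986 / ℚ) ramifies at {13, 23}: a division algebra.

[13, 23]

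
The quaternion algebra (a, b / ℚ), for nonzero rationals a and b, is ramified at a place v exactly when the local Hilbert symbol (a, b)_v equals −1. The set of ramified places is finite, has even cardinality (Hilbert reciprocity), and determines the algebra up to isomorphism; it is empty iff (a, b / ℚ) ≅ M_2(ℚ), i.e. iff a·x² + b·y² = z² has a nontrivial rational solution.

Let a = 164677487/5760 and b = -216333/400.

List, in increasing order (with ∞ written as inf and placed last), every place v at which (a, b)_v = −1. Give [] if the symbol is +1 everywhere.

(a, b) ≡ (5270, -13) mod (ℚ^×)²; places V = {2, 3, 5, 13, 17, 31, 43, ∞}.
(a,b)_3: α=-2, u≡2; β=2, v≡2 (mod 3); (2|3)=-1, (2|3)=-1; sign (−1)^0·-1^2·-1^-2 = +1.
(a,b)_43: α=2, u≡38; β=2, v≡34 (mod 43); (38|43)=+1, (34|43)=-1; sign (−1)^0·+1^2·-1^2 = +1.
(a,b)_2: α=-7, β=-4; u≡3, v≡3 (mod 8); ε(u)ε(v)=1·1, αω(v)=-7·1, βω(u)=-4·1; sum ≡ 0  ⇒  +1.
(a,b)_∞: sgn(5270)=+, sgn(-13)=−, so +1.
(a,b)_13: α=2, u≡8; β=1, v≡9 (mod 13); (8|13)=-1, (9|13)=+1; sign (−1)^0·-1^1·+1^2 = -1.
(a,b)_31: α=1, u≡23; β=0, v≡5 (mod 31); (23|31)=-1, (5|31)=+1; sign (−1)^0·-1^0·+1^1 = +1.
(a,b)_17: α=1, u≡4; β=0, v≡1 (mod 17); (4|17)=+1, (1|17)=+1; sign (−1)^0·+1^0·+1^1 = +1.
(a,b)_5: α=-1, u≡1; β=-2, v≡2 (mod 5); (1|5)=+1, (2|5)=-1; sign (−1)^0·+1^-2·-1^-1 = -1.
(5270, -13 / ℚ) ramifies at {5, 13}: a division algebra.

[5, 13]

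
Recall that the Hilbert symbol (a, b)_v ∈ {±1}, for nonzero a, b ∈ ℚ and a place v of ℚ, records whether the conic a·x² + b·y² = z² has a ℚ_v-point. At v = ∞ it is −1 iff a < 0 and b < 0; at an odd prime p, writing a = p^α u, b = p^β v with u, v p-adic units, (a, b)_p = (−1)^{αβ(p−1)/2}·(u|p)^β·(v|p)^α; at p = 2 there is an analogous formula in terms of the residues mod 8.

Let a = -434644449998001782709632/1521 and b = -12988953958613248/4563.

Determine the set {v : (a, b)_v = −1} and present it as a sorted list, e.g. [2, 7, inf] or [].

[2, 11, 29, inf]

Mod squares: a ≡ -902, b ≡ -445179. Check v ∈ {∞, 2, 3, 7, 11, 13, 17, 29, 41, 43}.
v=7: a=7^2·(≡2), b=7^1·(≡3) mod 7; (2|7)=+1, (3|7)=-1; (−1)^{2·1·3}·(+1)^1·(-1)^2 = +1.
v=∞: -902 < 0 and -445179 < 0  ⇒  (a,b)_∞ = -1.
v=41: a=41^5·(≡19), b=41^4·(≡37) mod 41; (19|41)=-1, (37|41)=+1; (−1)^{5·4·20}·(-1)^4·(+1)^5 = +1.
v=17: a=17^2·(≡1), b=17^1·(≡3) mod 17; (1|17)=+1, (3|17)=-1; (−1)^{2·1·8}·(+1)^1·(-1)^2 = +1.
v=29: a=29^2·(≡19), b=29^1·(≡18) mod 29; (19|29)=-1, (18|29)=-1; (−1)^{2·1·14}·(-1)^1·(-1)^2 = -1.
v=3: a=3^-2·(≡1), b=3^-3·(≡2) mod 3; (1|3)=+1, (2|3)=-1; (−1)^{-2·-3·1}·(+1)^-3·(-1)^-2 = +1.
v=2: v_2(a)=7, v_2(b)=8; units ≡ 5, 5 (mod 8); ε·ε+αω+βω = 0·0+7·1+8·1 ≡ 1  ⇒  (a,b)_2 = -1.
v=11: a=11^3·(≡10), b=11^2·(≡7) mod 11; (10|11)=-1, (7|11)=-1; (−1)^{3·2·5}·(-1)^2·(-1)^3 = -1.
v=43: a=43^2·(≡11), b=43^1·(≡13) mod 43; (11|43)=+1, (13|43)=+1; (−1)^{2·1·21}·(+1)^1·(+1)^2 = +1.
v=13: a=13^-2·(≡5), b=13^-2·(≡8) mod 13; (5|13)=-1, (8|13)=-1; (−1)^{-2·-2·6}·(-1)^-2·(-1)^-2 = +1.
Ram(-902, -445179) = {2, 11, 29, ∞}; no ℚ_2-point on the conic.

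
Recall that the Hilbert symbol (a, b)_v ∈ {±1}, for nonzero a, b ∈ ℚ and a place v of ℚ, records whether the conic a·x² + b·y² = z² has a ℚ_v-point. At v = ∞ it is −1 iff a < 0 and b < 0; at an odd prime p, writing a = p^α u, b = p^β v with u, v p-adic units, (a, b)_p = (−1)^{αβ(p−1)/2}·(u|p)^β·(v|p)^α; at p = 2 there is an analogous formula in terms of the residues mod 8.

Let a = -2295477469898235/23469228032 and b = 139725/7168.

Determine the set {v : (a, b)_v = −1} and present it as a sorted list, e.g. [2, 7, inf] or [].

[3, 5, 7, 23]

Mod squares: a ≡ -2170, b ≡ 483. Check v ∈ {∞, 2, 3, 5, 7, 19, 23, 31}.
v=23: a=23^4·(≡15), b=23^1·(≡14) mod 23; (15|23)=-1, (14|23)=-1; (−1)^{4·1·11}·(-1)^1·(-1)^4 = -1.
v=19: a=19^-2·(≡10), b=19^0·(≡15) mod 19; (10|19)=-1, (15|19)=-1; (−1)^{-2·0·9}·(-1)^0·(-1)^-2 = +1.
v=5: a=5^1·(≡4), b=5^2·(≡3) mod 5; (4|5)=+1, (3|5)=-1; (−1)^{1·2·2}·(+1)^2·(-1)^1 = -1.
v=3: a=3^14·(≡2), b=3^5·(≡2) mod 3; (2|3)=-1, (2|3)=-1; (−1)^{14·5·1}·(-1)^5·(-1)^14 = -1.
v=7: a=7^3·(≡3), b=7^-1·(≡6) mod 7; (3|7)=-1, (6|7)=-1; (−1)^{3·-1·3}·(-1)^-1·(-1)^3 = -1.
v=31: a=31^-1·(≡21), b=31^0·(≡10) mod 31; (21|31)=-1, (10|31)=+1; (−1)^{-1·0·15}·(-1)^0·(+1)^-1 = +1.
v=∞: -2170 < 0 and 483 > 0  ⇒  (a,b)_∞ = +1.
v=2: v_2(a)=-21, v_2(b)=-10; units ≡ 3, 3 (mod 8); ε·ε+αω+βω = 1·1+-21·1+-10·1 ≡ 0  ⇒  (a,b)_2 = +1.
Ram(-2170, 483) = {3, 5, 7, 23}; no ℚ_3-point on the conic.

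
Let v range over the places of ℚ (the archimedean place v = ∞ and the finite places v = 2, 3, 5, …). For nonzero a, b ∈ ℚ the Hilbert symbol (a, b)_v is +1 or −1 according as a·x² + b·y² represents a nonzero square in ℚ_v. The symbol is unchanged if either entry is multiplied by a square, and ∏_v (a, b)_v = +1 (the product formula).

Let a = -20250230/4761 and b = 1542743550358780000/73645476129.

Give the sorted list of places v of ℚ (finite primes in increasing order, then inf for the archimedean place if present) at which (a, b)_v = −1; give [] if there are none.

[5, 11]

(a, b) ≡ (-1430, 22) mod (ℚ^×)²; places V = {2, 3, 5, 7, 11, 13, 17, 19, 23, ∞}.
(a,b)_5: α=1, u≡4; β=4, v≡2 (mod 5); (4|5)=+1, (2|5)=-1; sign (−1)^0·+1^4·-1^1 = -1.
(a,b)_3: α=-2, u≡1; β=-6, v≡1 (mod 3); (1|3)=+1, (1|3)=+1; sign (−1)^0·+1^-6·+1^-2 = +1.
(a,b)_17: α=2, u≡4; β=6, v≡12 (mod 17); (4|17)=+1, (12|17)=-1; sign (−1)^0·+1^6·-1^2 = +1.
(a,b)_11: α=1, u≡7; β=3, v≡6 (mod 11); (7|11)=-1, (6|11)=-1; sign (−1)^1·-1^3·-1^1 = -1.
(a,b)_23: α=-2, u≡21; β=-4, v≡22 (mod 23); (21|23)=-1, (22|23)=-1; sign (−1)^0·-1^-4·-1^-2 = +1.
(a,b)_2: α=1, β=5; u≡5, v≡3 (mod 8); ε(u)ε(v)=0·1, αω(v)=1·1, βω(u)=5·1; sum ≡ 0  ⇒  +1.
(a,b)_13: α=1, u≡5; β=0, v≡9 (mod 13); (5|13)=-1, (9|13)=+1; sign (−1)^0·-1^0·+1^1 = +1.
(a,b)_19: α=0, u≡18; β=-2, v≡3 (mod 19); (18|19)=-1, (3|19)=-1; sign (−1)^0·-1^-2·-1^0 = +1.
(a,b)_∞: sgn(-1430)=−, sgn(22)=+, so +1.
(a,b)_7: α=2, u≡3; β=4, v≡1 (mod 7); (3|7)=-1, (1|7)=+1; sign (−1)^0·-1^4·+1^2 = +1.
Ram(-1430, 22) = {5, 11}; no ℚ_5-point on the conic.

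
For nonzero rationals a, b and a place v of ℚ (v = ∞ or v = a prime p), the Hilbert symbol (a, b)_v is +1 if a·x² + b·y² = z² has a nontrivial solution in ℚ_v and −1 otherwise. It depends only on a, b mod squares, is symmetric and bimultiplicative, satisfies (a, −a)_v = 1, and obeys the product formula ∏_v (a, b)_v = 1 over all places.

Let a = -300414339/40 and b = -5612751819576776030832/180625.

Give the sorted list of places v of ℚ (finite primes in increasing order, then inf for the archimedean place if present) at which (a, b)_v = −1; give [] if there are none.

(a, b) ≡ (-7790, -23) mod (ℚ^×)²; places V = {2, 3, 5, 13, 17, 19, 23, 41, ∞}.
(a,b)_41: α=1, u≡28; β=2, v≡32 (mod 41); (28|41)=-1, (32|41)=+1; sign (−1)^0·-1^2·+1^1 = +1.
(a,b)_19: α=1, u≡3; β=2, v≡13 (mod 19); (3|19)=-1, (13|19)=-1; sign (−1)^0·-1^2·-1^1 = -1.
(a,b)_23: α=2, u≡15; β=5, v≡22 (mod 23); (15|23)=-1, (22|23)=-1; sign (−1)^0·-1^5·-1^2 = -1.
(a,b)_3: α=6, u≡1; β=12, v≡1 (mod 3); (1|3)=+1, (1|3)=+1; sign (−1)^0·+1^12·+1^6 = +1.
(a,b)_17: α=0, u≡15; β=-2, v≡12 (mod 17); (15|17)=+1, (12|17)=-1; sign (−1)^0·+1^-2·-1^0 = +1.
(a,b)_2: α=-3, β=4; u≡1, v≡1 (mod 8); ε(u)ε(v)=0·0, αω(v)=-3·0, βω(u)=4·0; sum ≡ 0  ⇒  +1.
(a,b)_13: α=0, u≡9; β=2, v≡9 (mod 13); (9|13)=+1, (9|13)=+1; sign (−1)^0·+1^2·+1^0 = +1.
(a,b)_∞: sgn(-7790)=−, sgn(-23)=−, so -1.
(a,b)_5: α=-1, u≡2; β=-4, v≡2 (mod 5); (2|5)=-1, (2|5)=-1; sign (−1)^0·-1^-4·-1^-1 = -1.
Ram(-7790, -23) = {5, 19, 23, ∞}; no ℚ_5-point on the conic.

[5, 19, 23, inf]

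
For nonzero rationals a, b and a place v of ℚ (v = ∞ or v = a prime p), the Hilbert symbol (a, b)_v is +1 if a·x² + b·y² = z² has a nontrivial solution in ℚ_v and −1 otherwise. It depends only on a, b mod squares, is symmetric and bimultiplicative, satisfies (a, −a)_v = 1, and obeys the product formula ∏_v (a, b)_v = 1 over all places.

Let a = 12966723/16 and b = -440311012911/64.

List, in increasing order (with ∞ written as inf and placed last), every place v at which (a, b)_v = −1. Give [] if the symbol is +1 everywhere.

Mod squares: a ≡ 3, b ≡ -231. Check v ∈ {∞, 2, 3, 7, 11}.
v=3: a=3^7·(≡1), b=3^9·(≡1) mod 3; (1|3)=+1, (1|3)=+1; (−1)^{7·9·1}·(+1)^9·(+1)^7 = -1.
v=7: a=7^2·(≡3), b=7^5·(≡1) mod 7; (3|7)=-1, (1|7)=+1; (−1)^{2·5·3}·(-1)^5·(+1)^2 = -1.
v=2: v_2(a)=-4, v_2(b)=-6; units ≡ 3, 1 (mod 8); ε·ε+αω+βω = 1·0+-4·0+-6·1 ≡ 0  ⇒  (a,b)_2 = +1.
v=∞: 3 > 0 and -231 < 0  ⇒  (a,b)_∞ = +1.
v=11: a=11^2·(≡9), b=11^3·(≡9) mod 11; (9|11)=+1, (9|11)=+1; (−1)^{2·3·5}·(+1)^3·(+1)^2 = +1.
|Ram(3, -231)| = 2, even; anisotropic at {3, 7}.

[3, 7]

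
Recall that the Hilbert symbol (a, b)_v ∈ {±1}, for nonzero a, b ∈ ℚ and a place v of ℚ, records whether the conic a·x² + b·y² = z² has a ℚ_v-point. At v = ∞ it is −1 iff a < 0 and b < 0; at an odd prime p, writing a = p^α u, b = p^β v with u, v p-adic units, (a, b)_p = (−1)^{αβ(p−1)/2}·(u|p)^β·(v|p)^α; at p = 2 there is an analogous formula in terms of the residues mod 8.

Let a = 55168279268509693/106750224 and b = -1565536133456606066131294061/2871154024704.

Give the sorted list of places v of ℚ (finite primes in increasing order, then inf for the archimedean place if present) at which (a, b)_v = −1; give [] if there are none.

Mod squares: a ≡ 372853, b ≡ -629. Check v ∈ {∞, 2, 3, 7, 11, 13, 17, 23, 29, 37, 41, 43}.
v=2: v_2(a)=-4, v_2(b)=-8; units ≡ 5, 3 (mod 8); ε·ε+αω+βω = 0·1+-4·1+-8·1 ≡ 0  ⇒  (a,b)_2 = +1.
v=41: a=41^-2·(≡10), b=41^-4·(≡3) mod 41; (10|41)=+1, (3|41)=-1; (−1)^{-2·-4·20}·(+1)^-4·(-1)^-2 = +1.
v=11: a=11^6·(≡8), b=11^8·(≡4) mod 11; (8|11)=-1, (4|11)=+1; (−1)^{6·8·5}·(-1)^8·(+1)^6 = +1.
v=37: a=37^0·(≡28), b=37^1·(≡32) mod 37; (28|37)=+1, (32|37)=-1; (−1)^{0·1·18}·(+1)^1·(-1)^0 = +1.
v=17: a=17^4·(≡13), b=17^5·(≡6) mod 17; (13|17)=+1, (6|17)=-1; (−1)^{4·5·8}·(+1)^5·(-1)^4 = +1.
v=23: a=23^1·(≡17), b=23^2·(≡10) mod 23; (17|23)=-1, (10|23)=-1; (−1)^{1·2·11}·(-1)^2·(-1)^1 = -1.
v=∞: 372853 > 0 and -629 < 0  ⇒  (a,b)_∞ = +1.
v=3: a=3^-4·(≡1), b=3^-4·(≡1) mod 3; (1|3)=+1, (1|3)=+1; (−1)^{-4·-4·1}·(+1)^-4·(+1)^-4 = +1.
v=13: a=13^1·(≡10), b=13^2·(≡2) mod 13; (10|13)=+1, (2|13)=-1; (−1)^{1·2·6}·(+1)^2·(-1)^1 = -1.
v=43: a=43^1·(≡26), b=43^2·(≡6) mod 43; (26|43)=-1, (6|43)=+1; (−1)^{1·2·21}·(-1)^2·(+1)^1 = +1.
v=29: a=29^1·(≡15), b=29^2·(≡24) mod 29; (15|29)=-1, (24|29)=+1; (−1)^{1·2·14}·(-1)^2·(+1)^1 = +1.
v=7: a=7^-2·(≡6), b=7^-2·(≡2) mod 7; (6|7)=-1, (2|7)=+1; (−1)^{-2·-2·3}·(-1)^-2·(+1)^-2 = +1.
Ram(372853, -629) = {13, 23}; no ℚ_13-point on the conic.

[13, 23]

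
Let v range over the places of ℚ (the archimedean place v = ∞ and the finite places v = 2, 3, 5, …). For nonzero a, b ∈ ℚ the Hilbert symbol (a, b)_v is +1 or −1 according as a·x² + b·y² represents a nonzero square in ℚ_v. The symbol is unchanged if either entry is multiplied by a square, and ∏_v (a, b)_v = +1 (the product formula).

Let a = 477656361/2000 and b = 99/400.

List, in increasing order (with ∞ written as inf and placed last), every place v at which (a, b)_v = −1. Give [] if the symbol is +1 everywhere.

[11, 13, 17, 29]

(a, b) ≡ (32045, 11) mod (ℚ^×)²; places V = {2, 3, 5, 7, 11, 13, 17, 29, ∞}.
(a,b)_13: α=3, u≡6; β=0, v≡6 (mod 13); (6|13)=-1, (6|13)=-1; sign (−1)^0·-1^0·-1^3 = -1.
(a,b)_3: α=2, u≡2; β=2, v≡2 (mod 3); (2|3)=-1, (2|3)=-1; sign (−1)^0·-1^2·-1^2 = +1.
(a,b)_17: α=1, u≡8; β=0, v≡11 (mod 17); (8|17)=+1, (11|17)=-1; sign (−1)^0·+1^0·-1^1 = -1.
(a,b)_2: α=-4, β=-4; u≡5, v≡3 (mod 8); ε(u)ε(v)=0·1, αω(v)=-4·1, βω(u)=-4·1; sum ≡ 0  ⇒  +1.
(a,b)_7: α=2, u≡3; β=0, v≡1 (mod 7); (3|7)=-1, (1|7)=+1; sign (−1)^0·-1^0·+1^2 = +1.
(a,b)_11: α=0, u≡8; β=1, v≡5 (mod 11); (8|11)=-1, (5|11)=+1; sign (−1)^0·-1^1·+1^0 = -1.
(a,b)_∞: sgn(32045)=+, sgn(11)=+, so +1.
(a,b)_29: α=1, u≡18; β=0, v≡27 (mod 29); (18|29)=-1, (27|29)=-1; sign (−1)^0·-1^0·-1^1 = -1.
(a,b)_5: α=-3, u≡1; β=-2, v≡4 (mod 5); (1|5)=+1, (4|5)=+1; sign (−1)^0·+1^-2·+1^-3 = +1.
Ram(32045, 11) = {11, 13, 17, 29}; no ℚ_11-point on the conic.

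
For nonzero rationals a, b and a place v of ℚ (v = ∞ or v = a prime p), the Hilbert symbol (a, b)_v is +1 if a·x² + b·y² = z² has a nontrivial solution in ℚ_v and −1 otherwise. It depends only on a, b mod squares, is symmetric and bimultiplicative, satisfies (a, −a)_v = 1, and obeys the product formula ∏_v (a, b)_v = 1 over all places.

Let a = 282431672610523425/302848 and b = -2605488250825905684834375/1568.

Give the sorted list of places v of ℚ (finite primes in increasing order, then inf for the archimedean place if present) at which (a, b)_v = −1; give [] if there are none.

[7, 11, 17, 29]

(a, b) ≡ (88711, -1870) mod (ℚ^×)²; places V = {2, 3, 5, 7, 11, 13, 17, 19, 23, 29, ∞}.
(a,b)_7: α=-1, u≡6; β=-2, v≡6 (mod 7); (6|7)=-1, (6|7)=-1; sign (−1)^0·-1^-2·-1^-1 = -1.
(a,b)_13: α=-2, u≡12; β=0, v≡8 (mod 13); (12|13)=+1, (8|13)=-1; sign (−1)^0·+1^0·-1^-2 = +1.
(a,b)_∞: sgn(88711)=+, sgn(-1870)=−, so +1.
(a,b)_5: α=2, u≡4; β=5, v≡1 (mod 5); (4|5)=+1, (1|5)=+1; sign (−1)^0·+1^5·+1^2 = +1.
(a,b)_23: α=1, u≡1; β=2, v≡16 (mod 23); (1|23)=+1, (16|23)=+1; sign (−1)^0·+1^2·+1^1 = +1.
(a,b)_29: α=1, u≡12; β=2, v≡21 (mod 29); (12|29)=-1, (21|29)=-1; sign (−1)^0·-1^2·-1^1 = -1.
(a,b)_11: α=4, u≡10; β=5, v≡7 (mod 11); (10|11)=-1, (7|11)=-1; sign (−1)^0·-1^5·-1^4 = -1.
(a,b)_17: α=4, u≡10; β=3, v≡13 (mod 17); (10|17)=-1, (13|17)=+1; sign (−1)^0·-1^3·+1^4 = -1.
(a,b)_3: α=6, u≡1; β=8, v≡2 (mod 3); (1|3)=+1, (2|3)=-1; sign (−1)^0·+1^8·-1^6 = +1.
(a,b)_19: α=1, u≡3; β=2, v≡5 (mod 19); (3|19)=-1, (5|19)=+1; sign (−1)^0·-1^2·+1^1 = +1.
(a,b)_2: α=-8, β=-5; u≡7, v≡1 (mod 8); ε(u)ε(v)=1·0, αω(v)=-8·0, βω(u)=-5·0; sum ≡ 0  ⇒  +1.
(88711, -1870 / ℚ) ramifies at {7, 11, 17, 29}: a division algebra.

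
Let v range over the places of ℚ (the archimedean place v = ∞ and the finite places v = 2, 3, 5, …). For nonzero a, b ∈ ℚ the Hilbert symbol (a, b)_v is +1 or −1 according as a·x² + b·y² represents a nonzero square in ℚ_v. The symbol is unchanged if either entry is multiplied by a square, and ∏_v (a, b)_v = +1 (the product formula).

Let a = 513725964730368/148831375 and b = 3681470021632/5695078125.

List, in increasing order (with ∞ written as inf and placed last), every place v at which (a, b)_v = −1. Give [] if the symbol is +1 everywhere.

(a, b) ≡ (36465, 72930) mod (ℚ^×)²; places V = {2, 3, 5, 7, 11, 13, 17, 23, 31, 47, ∞}.
(a,b)_5: α=-3, u≡3; β=-7, v≡1 (mod 5); (3|5)=-1, (1|5)=+1; sign (−1)^0·-1^-7·+1^-3 = -1.
(a,b)_13: α=3, u≡10; β=1, v≡7 (mod 13); (10|13)=+1, (7|13)=-1; sign (−1)^0·+1^1·-1^3 = -1.
(a,b)_2: α=14, β=15; u≡1, v≡1 (mod 8); ε(u)ε(v)=0·0, αω(v)=14·0, βω(u)=15·0; sum ≡ 0  ⇒  +1.
(a,b)_3: α=1, u≡2; β=-1, v≡1 (mod 3); (2|3)=-1, (1|3)=+1; sign (−1)^1·-1^-1·+1^1 = +1.
(a,b)_11: α=-1, u≡4; β=-1, v≡10 (mod 11); (4|11)=+1, (10|11)=-1; sign (−1)^1·+1^-1·-1^-1 = +1.
(a,b)_17: α=1, u≡14; β=1, v≡10 (mod 17); (14|17)=-1, (10|17)=-1; sign (−1)^0·-1^1·-1^1 = +1.
(a,b)_7: α=-2, u≡1; β=0, v≡2 (mod 7); (1|7)=+1, (2|7)=+1; sign (−1)^0·+1^0·+1^-2 = +1.
(a,b)_∞: sgn(36465)=+, sgn(72930)=+, so +1.
(a,b)_47: α=-2, u≡20; β=-2, v≡31 (mod 47); (20|47)=-1, (31|47)=-1; sign (−1)^0·-1^-2·-1^-2 = +1.
(a,b)_23: α=4, u≡14; β=2, v≡11 (mod 23); (14|23)=-1, (11|23)=-1; sign (−1)^0·-1^2·-1^4 = +1.
(a,b)_31: α=0, u≡19; β=2, v≡28 (mod 31); (19|31)=+1, (28|31)=+1; sign (−1)^0·+1^2·+1^0 = +1.
Ram(36465, 72930) = {5, 13}; no ℚ_5-point on the conic.

[5, 13]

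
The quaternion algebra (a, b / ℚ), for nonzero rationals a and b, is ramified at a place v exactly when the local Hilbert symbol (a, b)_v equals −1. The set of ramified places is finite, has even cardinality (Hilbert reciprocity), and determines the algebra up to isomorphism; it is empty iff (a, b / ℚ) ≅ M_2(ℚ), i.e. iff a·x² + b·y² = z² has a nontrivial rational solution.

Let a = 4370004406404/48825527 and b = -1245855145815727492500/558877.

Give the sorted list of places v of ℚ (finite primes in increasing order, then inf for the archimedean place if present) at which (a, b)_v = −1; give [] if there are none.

Mod squares: a ≡ 39767, b ≡ -90321. Check v ∈ {∞, 2, 3, 5, 7, 11, 13, 17, 19, 23, 31, 47}.
v=7: a=7^5·(≡2), b=7^11·(≡6) mod 7; (2|7)=+1, (6|7)=-1; (−1)^{5·11·3}·(+1)^11·(-1)^5 = +1.
v=5: a=5^0·(≡2), b=5^4·(≡1) mod 5; (2|5)=-1, (1|5)=+1; (−1)^{0·4·2}·(-1)^4·(+1)^0 = +1.
v=31: a=31^-2·(≡7), b=31^0·(≡13) mod 31; (7|31)=+1, (13|31)=-1; (−1)^{-2·0·15}·(+1)^0·(-1)^-2 = +1.
v=13: a=13^1·(≡4), b=13^2·(≡12) mod 13; (4|13)=+1, (12|13)=+1; (−1)^{1·2·6}·(+1)^2·(+1)^1 = +1.
v=19: a=19^3·(≡3), b=19^2·(≡5) mod 19; (3|19)=-1, (5|19)=+1; (−1)^{3·2·9}·(-1)^2·(+1)^3 = +1.
v=17: a=17^0·(≡2), b=17^1·(≡4) mod 17; (2|17)=+1, (4|17)=+1; (−1)^{0·1·8}·(+1)^1·(+1)^0 = +1.
v=2: v_2(a)=2, v_2(b)=2; units ≡ 7, 7 (mod 8); ε·ε+αω+βω = 1·1+2·0+2·0 ≡ 1  ⇒  (a,b)_2 = -1.
v=3: a=3^6·(≡2), b=3^5·(≡1) mod 3; (2|3)=-1, (1|3)=+1; (−1)^{6·5·1}·(-1)^5·(+1)^6 = -1.
v=23: a=23^-1·(≡1), b=23^-1·(≡18) mod 23; (1|23)=+1, (18|23)=+1; (−1)^{-1·-1·11}·(+1)^-1·(+1)^-1 = -1.
v=47: a=47^-2·(≡20), b=47^-2·(≡35) mod 47; (20|47)=-1, (35|47)=-1; (−1)^{-2·-2·23}·(-1)^-2·(-1)^-2 = +1.
v=∞: 39767 > 0 and -90321 < 0  ⇒  (a,b)_∞ = +1.
v=11: a=11^0·(≡7), b=11^-1·(≡2) mod 11; (7|11)=-1, (2|11)=-1; (−1)^{0·-1·5}·(-1)^-1·(-1)^0 = -1.
Ram(39767, -90321) = {2, 3, 11, 23}; no ℚ_2-point on the conic.

[2, 3, 11, 23]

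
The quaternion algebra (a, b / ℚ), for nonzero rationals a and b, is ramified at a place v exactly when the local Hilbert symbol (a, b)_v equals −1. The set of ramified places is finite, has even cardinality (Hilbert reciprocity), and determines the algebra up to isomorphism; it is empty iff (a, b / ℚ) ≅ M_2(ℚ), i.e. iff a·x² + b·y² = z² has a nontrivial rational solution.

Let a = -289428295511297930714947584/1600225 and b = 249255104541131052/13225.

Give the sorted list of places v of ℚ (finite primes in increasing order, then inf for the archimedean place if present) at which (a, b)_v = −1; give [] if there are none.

[7, 37]

Mod squares: a ≡ -26543874, b ≡ 1147. Check v ∈ {∞, 2, 3, 5, 7, 11, 13, 19, 23, 29, 31, 37}.
v=37: a=37^1·(≡12), b=37^1·(≡20) mod 37; (12|37)=+1, (20|37)=-1; (−1)^{1·1·18}·(+1)^1·(-1)^1 = -1.
v=5: a=5^-2·(≡4), b=5^-2·(≡3) mod 5; (4|5)=+1, (3|5)=-1; (−1)^{-2·-2·2}·(+1)^-2·(-1)^-2 = +1.
v=7: a=7^9·(≡4), b=7^6·(≡5) mod 7; (4|7)=+1, (5|7)=-1; (−1)^{9·6·3}·(+1)^6·(-1)^9 = -1.
v=13: a=13^2·(≡2), b=13^2·(≡1) mod 13; (2|13)=-1, (1|13)=+1; (−1)^{2·2·6}·(-1)^2·(+1)^2 = +1.
v=∞: -26543874 < 0 and 1147 > 0  ⇒  (a,b)_∞ = +1.
v=11: a=11^-2·(≡7), b=11^0·(≡4) mod 11; (7|11)=-1, (4|11)=+1; (−1)^{-2·0·5}·(-1)^0·(+1)^-2 = +1.
v=23: a=23^-2·(≡3), b=23^-2·(≡20) mod 23; (3|23)=+1, (20|23)=-1; (−1)^{-2·-2·11}·(+1)^-2·(-1)^-2 = +1.
v=31: a=31^1·(≡4), b=31^1·(≡22) mod 31; (4|31)=+1, (22|31)=-1; (−1)^{1·1·15}·(+1)^1·(-1)^1 = +1.
v=19: a=19^3·(≡6), b=19^2·(≡7) mod 19; (6|19)=+1, (7|19)=+1; (−1)^{3·2·9}·(+1)^2·(+1)^3 = +1.
v=29: a=29^3·(≡15), b=29^2·(≡4) mod 29; (15|29)=-1, (4|29)=+1; (−1)^{3·2·14}·(-1)^2·(+1)^3 = +1.
v=3: a=3^3·(≡2), b=3^2·(≡1) mod 3; (2|3)=-1, (1|3)=+1; (−1)^{3·2·1}·(-1)^2·(+1)^3 = +1.
v=2: v_2(a)=13, v_2(b)=2; units ≡ 7, 3 (mod 8); ε·ε+αω+βω = 1·1+13·1+2·0 ≡ 0  ⇒  (a,b)_2 = +1.
|Ram(-26543874, 1147)| = 2, even; anisotropic at {7, 37}.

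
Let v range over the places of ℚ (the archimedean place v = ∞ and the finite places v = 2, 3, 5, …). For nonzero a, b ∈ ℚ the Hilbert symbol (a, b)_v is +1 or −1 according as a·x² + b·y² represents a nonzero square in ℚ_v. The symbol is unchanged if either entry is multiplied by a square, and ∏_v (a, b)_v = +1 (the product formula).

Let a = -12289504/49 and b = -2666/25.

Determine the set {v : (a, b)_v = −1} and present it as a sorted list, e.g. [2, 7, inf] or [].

[2, 17, 19, 29, 31, inf]

(a, b) ≡ (-768094, -2666) mod (ℚ^×)²; places V = {2, 5, 7, 17, 19, 29, 31, 41, 43, ∞}.
(a,b)_43: α=0, u≡40; β=1, v≡13 (mod 43); (40|43)=+1, (13|43)=+1; sign (−1)^0·+1^1·+1^0 = +1.
(a,b)_5: α=0, u≡4; β=-2, v≡4 (mod 5); (4|5)=+1, (4|5)=+1; sign (−1)^0·+1^-2·+1^0 = +1.
(a,b)_29: α=1, u≡16; β=0, v≡14 (mod 29); (16|29)=+1, (14|29)=-1; sign (−1)^0·+1^0·-1^1 = -1.
(a,b)_∞: sgn(-768094)=−, sgn(-2666)=−, so -1.
(a,b)_19: α=1, u≡7; β=0, v≡18 (mod 19); (7|19)=+1, (18|19)=-1; sign (−1)^0·+1^0·-1^1 = -1.
(a,b)_7: α=-2, u≡4; β=0, v≡2 (mod 7); (4|7)=+1, (2|7)=+1; sign (−1)^0·+1^0·+1^-2 = +1.
(a,b)_2: α=5, β=1; u≡1, v≡3 (mod 8); ε(u)ε(v)=0·1, αω(v)=5·1, βω(u)=1·0; sum ≡ 1  ⇒  -1.
(a,b)_41: α=1, u≡6; β=0, v≡18 (mod 41); (6|41)=-1, (18|41)=+1; sign (−1)^0·-1^0·+1^1 = +1.
(a,b)_17: α=1, u≡2; β=0, v≡11 (mod 17); (2|17)=+1, (11|17)=-1; sign (−1)^0·+1^0·-1^1 = -1.
(a,b)_31: α=0, u≡11; β=1, v≡4 (mod 31); (11|31)=-1, (4|31)=+1; sign (−1)^0·-1^1·+1^0 = -1.
(-768094, -2666 / ℚ) ramifies at {2, 17, 19, 29, 31, ∞}: a division algebra.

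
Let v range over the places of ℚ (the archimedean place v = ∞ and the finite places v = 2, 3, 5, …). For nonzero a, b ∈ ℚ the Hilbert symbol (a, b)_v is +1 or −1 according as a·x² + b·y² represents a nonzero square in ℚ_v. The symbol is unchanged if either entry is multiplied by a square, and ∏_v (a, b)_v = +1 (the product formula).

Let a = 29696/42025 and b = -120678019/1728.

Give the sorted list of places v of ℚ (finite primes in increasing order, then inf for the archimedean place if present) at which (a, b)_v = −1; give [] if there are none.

[3, 17]

Mod squares: a ≡ 29, b ≡ -10353. Check v ∈ {∞, 2, 3, 5, 7, 11, 17, 29, 41}.
v=2: v_2(a)=10, v_2(b)=-6; units ≡ 5, 7 (mod 8); ε·ε+αω+βω = 0·1+10·0+-6·1 ≡ 0  ⇒  (a,b)_2 = +1.
v=17: a=17^0·(≡14), b=17^3·(≡11) mod 17; (14|17)=-1, (11|17)=-1; (−1)^{0·3·8}·(-1)^3·(-1)^0 = -1.
v=∞: 29 > 0 and -10353 < 0  ⇒  (a,b)_∞ = +1.
v=11: a=11^0·(≡8), b=11^2·(≡9) mod 11; (8|11)=-1, (9|11)=+1; (−1)^{0·2·5}·(-1)^2·(+1)^0 = +1.
v=29: a=29^1·(≡24), b=29^1·(≡6) mod 29; (24|29)=+1, (6|29)=+1; (−1)^{1·1·14}·(+1)^1·(+1)^1 = +1.
v=7: a=7^0·(≡4), b=7^1·(≡5) mod 7; (4|7)=+1, (5|7)=-1; (−1)^{0·1·3}·(+1)^1·(-1)^0 = +1.
v=5: a=5^-2·(≡1), b=5^0·(≡2) mod 5; (1|5)=+1, (2|5)=-1; (−1)^{-2·0·2}·(+1)^0·(-1)^-2 = +1.
v=3: a=3^0·(≡2), b=3^-3·(≡2) mod 3; (2|3)=-1, (2|3)=-1; (−1)^{0·-3·1}·(-1)^-3·(-1)^0 = -1.
v=41: a=41^-2·(≡30), b=41^0·(≡32) mod 41; (30|41)=-1, (32|41)=+1; (−1)^{-2·0·20}·(-1)^0·(+1)^-2 = +1.
|Ram(29, -10353)| = 2, even; anisotropic at {3, 17}.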